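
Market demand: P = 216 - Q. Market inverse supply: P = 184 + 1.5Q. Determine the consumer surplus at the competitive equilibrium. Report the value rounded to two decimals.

81.92

Equilibrium: 216 - Q = 184 + 1.5Q, so Q* = 12.8 and P* = 203.2.
Consumer surplus is the triangle under demand above P*: (1/2)(12.8)(216 - 203.2) = (1/2)(12.8)(12.8) = 81.92.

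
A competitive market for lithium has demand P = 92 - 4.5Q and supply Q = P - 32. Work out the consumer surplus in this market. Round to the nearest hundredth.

Rewriting supply in inverse form: P = 32 + Q.
Setting demand equal to supply, 60 = 5.5Q, so Q* = 10.9091 and P* = 42.9091.
CS is the area between the demand curve and P* from 0 to Q*: (1/2)(10.9091)(49.0909) = 267.7686.

267.77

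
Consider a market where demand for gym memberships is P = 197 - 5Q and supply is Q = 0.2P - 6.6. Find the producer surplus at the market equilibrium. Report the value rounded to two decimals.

672.40

Rewriting supply in inverse form: P = 33 + 5Q.
Setting demand equal to supply, 164 = 10Q, so Q* = 16.4 and P* = 115.
The supply curve's price intercept is 33, so PS = (1/2)(Q*)(P* - 33) = (1/2)(16.4)(82) = 672.4.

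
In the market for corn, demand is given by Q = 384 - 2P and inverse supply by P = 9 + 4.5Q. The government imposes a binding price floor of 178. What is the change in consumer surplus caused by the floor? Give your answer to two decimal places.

-138.89

Rewriting demand in inverse form: P = 192 - 0.5Q.
Free-market equilibrium: 192 - 0.5Q = 9 + 4.5Q gives Q* = 36.6, P* = 173.7.
At the floor price 178, quantity demanded is (192 - 178)/0.5 = 28; demand is the short side, so Q = 28 trades at P = 178.
CS goes from (1/2)(36.6)(18.3) = 334.89 to 196 (computed as (192 - 178)(28) - (1/2)(0.5)(28)^2), a change of -138.89.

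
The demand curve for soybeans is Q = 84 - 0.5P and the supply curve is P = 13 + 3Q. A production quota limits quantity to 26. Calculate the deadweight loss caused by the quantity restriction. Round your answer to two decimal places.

62.50

Rewriting demand in inverse form: P = 168 - 2Q.
Without the quota, 168 - 2Q = 13 + 3Q gives Q* = 31.
At Q = 26 the demand price is 168 - 2(26) = 116 and the supply price is 13 + 3(26) = 91.
DWL = (1/2)(gap between curves at 26) x (Q* - 26) = (1/2)(25)(5) = 62.5.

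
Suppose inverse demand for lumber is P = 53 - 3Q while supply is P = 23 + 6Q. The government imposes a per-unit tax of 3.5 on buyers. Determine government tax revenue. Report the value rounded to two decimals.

Without the tax, 53 - 3Q = 23 + 6Q so Q* = 3.3333 and P* = 43.
With the tax, buyers' net willingness to pay falls by 3.5: (53 - 3.5) - 3Q = 23 + 6Q, so Q_t = 2.9444. Buyers pay P_b = 44.1667; sellers receive P_s = P_b - 3.5 = 40.6667.
Tax revenue = t x Q_t = 3.5 x 2.9444 = 10.3056.

10.31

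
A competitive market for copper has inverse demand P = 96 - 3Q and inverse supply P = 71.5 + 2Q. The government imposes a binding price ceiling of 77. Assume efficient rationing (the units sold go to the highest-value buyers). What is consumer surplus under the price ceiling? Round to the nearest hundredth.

40.91

Free-market equilibrium: 96 - 3Q = 71.5 + 2Q gives Q* = 4.9, P* = 81.3.
At the ceiling price 77, quantity supplied is (77 - 71.5)/2 = 2.75; supply is the short side, so Q = 2.75 trades at P = 77.
The demand price at Q = 2.75 is 87.75. CS is the trapezoid between demand and 77 over [0, 2.75]: (1/2)[(96 - 77) + (87.75 - 77)](2.75) = 40.9062.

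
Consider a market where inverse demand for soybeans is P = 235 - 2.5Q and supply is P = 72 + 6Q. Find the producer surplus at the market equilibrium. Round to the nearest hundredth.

Equilibrium: 235 - 2.5Q = 72 + 6Q, so Q* = 19.1765 and P* = 187.0588.
PS is the area between P* and the supply curve from 0 to Q*: (1/2)(19.1765)(115.0588) = 1103.2111.

1103.21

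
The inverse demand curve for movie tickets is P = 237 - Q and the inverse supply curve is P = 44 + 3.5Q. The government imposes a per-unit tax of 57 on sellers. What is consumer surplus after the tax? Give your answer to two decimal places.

456.69

Pre-tax equilibrium: 237 - Q = 44 + 3.5Q gives Q* = 42.8889, P* = 194.1111.
With the tax, sellers need 57 more per unit: 237 - Q = 44 + 3.5Q + 57, so Q_t = 30.2222. Buyers pay P_b = 206.7778; sellers receive P_s = P_b - 57 = 149.7778.
CS = (1/2)(Q_t)(237 - P_b) = (1/2)(30.2222)(30.2222) = 456.6914.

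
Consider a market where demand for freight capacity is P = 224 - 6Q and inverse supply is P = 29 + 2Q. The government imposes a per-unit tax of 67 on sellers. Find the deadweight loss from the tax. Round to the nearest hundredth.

Without the tax, 224 - 6Q = 29 + 2Q so Q* = 24.375 and P* = 77.75.
With the tax, sellers need 67 more per unit: 224 - 6Q = 29 + 2Q + 67, so Q_t = 16. Buyers pay P_b = 128; sellers receive P_s = P_b - 67 = 61.
Deadweight loss is the triangle between the curves from Q_t to Q*: (1/2)(24.375 - 16)(67) = 280.5625.

280.56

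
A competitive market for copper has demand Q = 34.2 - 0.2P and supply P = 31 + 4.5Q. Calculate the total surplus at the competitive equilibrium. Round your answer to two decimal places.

Rewriting demand in inverse form: P = 171 - 5Q.
Setting demand equal to supply, 140 = 9.5Q, so Q* = 14.7368 and P* = 97.3158.
CS = (1/2)(14.7368)(73.6842) = 542.9363 and PS = (1/2)(14.7368)(66.3158) = 488.6427, so total surplus = 1031.5789.

1031.58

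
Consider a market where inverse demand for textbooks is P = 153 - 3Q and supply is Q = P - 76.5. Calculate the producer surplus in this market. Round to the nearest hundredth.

182.88

Rewriting supply in inverse form: P = 76.5 + Q.
Equilibrium: 153 - 3Q = 76.5 + Q, so Q* = 19.125 and P* = 95.625.
PS is the area between P* and the supply curve from 0 to Q*: (1/2)(19.125)(19.125) = 182.8828.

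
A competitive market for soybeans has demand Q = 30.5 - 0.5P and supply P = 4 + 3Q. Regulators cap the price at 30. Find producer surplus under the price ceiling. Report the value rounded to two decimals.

112.67

Rewriting demand in inverse form: P = 61 - 2Q.
Free-market equilibrium: 61 - 2Q = 4 + 3Q gives Q* = 11.4, P* = 38.2.
At P = 30, sellers supply (30 - 4)/3 = 8.6667 while buyers want more, so the quantity traded is 8.6667 at price 30.
PS is the triangle above supply below 30: (1/2)(8.6667)(30 - 4) = 112.6667.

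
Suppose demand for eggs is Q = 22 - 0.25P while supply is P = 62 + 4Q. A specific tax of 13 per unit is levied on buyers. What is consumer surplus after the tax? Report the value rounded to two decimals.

Rewriting demand in inverse form: P = 88 - 4Q.
Without the tax, 88 - 4Q = 62 + 4Q so Q* = 3.25 and P* = 75.
With the tax, buyers' net willingness to pay falls by 13: (88 - 13) - 4Q = 62 + 4Q, so Q_t = 1.625. Buyers pay P_b = 81.5; sellers receive P_s = P_b - 13 = 68.5.
CS = (1/2)(Q_t)(88 - P_b) = (1/2)(1.625)(6.5) = 5.2812.

5.28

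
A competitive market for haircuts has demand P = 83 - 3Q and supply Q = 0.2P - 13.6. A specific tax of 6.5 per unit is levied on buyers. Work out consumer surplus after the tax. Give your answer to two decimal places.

Rewriting supply in inverse form: P = 68 + 5Q.
Without the tax, 83 - 3Q = 68 + 5Q so Q* = 1.875 and P* = 77.375.
With the tax, buyers' net willingness to pay falls by 6.5: (83 - 6.5) - 3Q = 68 + 5Q, so Q_t = 1.0625. Buyers pay P_b = 79.8125; sellers receive P_s = P_b - 6.5 = 73.3125.
Consumer surplus is the triangle under demand above P_b: (1/2)(1.0625)(83 - 79.8125) = 1.6934.

1.69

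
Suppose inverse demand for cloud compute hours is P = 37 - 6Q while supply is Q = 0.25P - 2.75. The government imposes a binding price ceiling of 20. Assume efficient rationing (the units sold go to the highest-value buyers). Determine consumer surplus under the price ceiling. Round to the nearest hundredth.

Rewriting supply in inverse form: P = 11 + 4Q.
Without the control, 37 - 6Q = 11 + 4Q so Q* = 2.6 and P* = 21.4.
At P = 20, sellers supply (20 - 11)/4 = 2.25 while buyers want more, so the quantity traded is 2.25 at price 20.
The demand price at Q = 2.25 is 23.5. CS is the trapezoid between demand and 20 over [0, 2.25]: (1/2)[(37 - 20) + (23.5 - 20)](2.25) = 23.0625.

23.06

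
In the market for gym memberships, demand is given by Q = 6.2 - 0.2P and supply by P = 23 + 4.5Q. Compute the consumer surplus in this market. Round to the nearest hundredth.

1.77

Rewriting demand in inverse form: P = 31 - 5Q.
Equilibrium: 31 - 5Q = 23 + 4.5Q, so Q* = 0.8421 and P* = 26.7895.
CS is the area between the demand curve and P* from 0 to Q*: (1/2)(0.8421)(4.2105) = 1.7729.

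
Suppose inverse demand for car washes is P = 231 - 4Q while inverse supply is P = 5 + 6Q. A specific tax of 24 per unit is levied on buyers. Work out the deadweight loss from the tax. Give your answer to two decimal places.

28.80

Without the tax, 231 - 4Q = 5 + 6Q so Q* = 22.6 and P* = 140.6.
With the tax, buyers' net willingness to pay falls by 24: (231 - 24) - 4Q = 5 + 6Q, so Q_t = 20.2. Buyers pay P_b = 150.2; sellers receive P_s = P_b - 24 = 126.2.
Deadweight loss is the triangle between the curves from Q_t to Q*: (1/2)(22.6 - 20.2)(24) = 28.8.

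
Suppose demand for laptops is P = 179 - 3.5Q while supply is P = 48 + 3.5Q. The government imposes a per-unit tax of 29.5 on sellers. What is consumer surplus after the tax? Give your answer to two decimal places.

367.94

Pre-tax equilibrium: 179 - 3.5Q = 48 + 3.5Q gives Q* = 18.7143, P* = 113.5.
With the tax, sellers need 29.5 more per unit: 179 - 3.5Q = 48 + 3.5Q + 29.5, so Q_t = 14.5. Buyers pay P_b = 128.25; sellers receive P_s = P_b - 29.5 = 98.75.
CS = (1/2)(Q_t)(179 - P_b) = (1/2)(14.5)(50.75) = 367.9375.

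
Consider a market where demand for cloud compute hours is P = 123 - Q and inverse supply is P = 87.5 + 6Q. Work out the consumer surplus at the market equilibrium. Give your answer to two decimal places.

12.86

Equilibrium: 123 - Q = 87.5 + 6Q, so Q* = 5.0714 and P* = 117.9286.
The demand choke price is 123, so CS = (1/2)(Q*)(123 - P*) = (1/2)(5.0714)(5.0714) = 12.8597.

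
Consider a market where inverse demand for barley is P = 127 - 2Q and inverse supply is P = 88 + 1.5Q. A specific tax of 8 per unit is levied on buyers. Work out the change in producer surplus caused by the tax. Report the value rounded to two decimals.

-34.29

Without the tax, 127 - 2Q = 88 + 1.5Q so Q* = 11.1429 and P* = 104.7143.
With the tax, buyers' net willingness to pay falls by 8: (127 - 8) - 2Q = 88 + 1.5Q, so Q_t = 8.8571. Buyers pay P_b = 109.2857; sellers receive P_s = P_b - 8 = 101.2857.
Producers lose the trapezoid between P_s and P* out to Q_t plus the triangle from Q_t to Q*: change in PS = 58.8367 - 93.1224 = -34.2857.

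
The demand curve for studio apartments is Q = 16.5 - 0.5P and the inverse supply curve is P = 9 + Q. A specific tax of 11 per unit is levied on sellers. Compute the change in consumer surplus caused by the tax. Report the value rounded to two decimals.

-45.22

Rewriting demand in inverse form: P = 33 - 2Q.
Pre-tax equilibrium: 33 - 2Q = 9 + Q gives Q* = 8, P* = 17.
A tax on sellers shifts supply up by 11: 33 - 2Q = 9 + Q + 11, so Q_t = 4.3333. Buyers pay P_b = 24.3333; sellers receive P_s = P_b - 11 = 13.3333.
Consumers lose the trapezoid between P* and P_b out to Q_t plus the triangle from Q_t to Q*: change in CS = 18.7778 - 64 = -45.2222.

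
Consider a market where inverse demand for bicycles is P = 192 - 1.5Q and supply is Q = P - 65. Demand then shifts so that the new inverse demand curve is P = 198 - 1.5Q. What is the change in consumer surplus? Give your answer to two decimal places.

Rewriting supply in inverse form: P = 65 + Q.
Initial equilibrium: Q_0 = 50.8, P_0 = 115.8; CS_0 = (1/2)(50.8)(76.2) = 1935.48, PS_0 = (1/2)(50.8)(50.8) = 1290.32.
New equilibrium: 198 - 1.5Q = 65 + Q gives Q_1 = 53.2, P_1 = 118.2; CS_1 = 2122.68, PS_1 = 1415.12.
Change in consumer surplus = 2122.68 - 1935.48 = 187.2.

187.20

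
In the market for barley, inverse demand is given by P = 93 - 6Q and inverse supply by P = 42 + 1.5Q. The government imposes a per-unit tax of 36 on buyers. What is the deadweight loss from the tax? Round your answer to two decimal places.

Without the tax, 93 - 6Q = 42 + 1.5Q so Q* = 6.8 and P* = 52.2.
A tax on buyers shifts demand down by 36: (93 - 36) - 6Q = 42 + 1.5Q, so Q_t = 2. Buyers pay P_b = 81; sellers receive P_s = P_b - 36 = 45.
Deadweight loss is the triangle between the curves from Q_t to Q*: (1/2)(6.8 - 2)(36) = 86.4.

86.40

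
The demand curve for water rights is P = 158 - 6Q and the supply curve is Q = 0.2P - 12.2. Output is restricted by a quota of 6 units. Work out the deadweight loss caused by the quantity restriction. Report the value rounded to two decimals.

Rewriting supply in inverse form: P = 61 + 5Q.
Without the quota, 158 - 6Q = 61 + 5Q gives Q* = 8.8182.
At Q = 6 the demand price is 158 - 6(6) = 122 and the supply price is 61 + 5(6) = 91.
DWL = (1/2)(gap between curves at 6) x (Q* - 6) = (1/2)(31)(2.8182) = 43.6818.

43.68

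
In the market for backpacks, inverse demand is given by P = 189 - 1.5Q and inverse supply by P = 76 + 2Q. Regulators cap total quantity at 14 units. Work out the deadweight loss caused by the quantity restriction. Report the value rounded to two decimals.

585.14

Without the quota, 189 - 1.5Q = 76 + 2Q gives Q* = 32.2857.
At Q = 14 the demand price is 189 - 1.5(14) = 168 and the supply price is 76 + 2(14) = 104.
Deadweight loss is the triangle between the curves from 14 to 32.2857: (1/2)(168 - 104)(32.2857 - 14) = 585.1429.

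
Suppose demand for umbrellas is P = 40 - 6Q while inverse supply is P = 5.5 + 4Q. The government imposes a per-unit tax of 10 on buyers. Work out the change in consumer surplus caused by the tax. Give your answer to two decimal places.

-17.70

Without the tax, 40 - 6Q = 5.5 + 4Q so Q* = 3.45 and P* = 19.3.
With the tax, buyers' net willingness to pay falls by 10: (40 - 10) - 6Q = 5.5 + 4Q, so Q_t = 2.45. Buyers pay P_b = 25.3; sellers receive P_s = P_b - 10 = 15.3.
Consumers lose the trapezoid between P* and P_b out to Q_t plus the triangle from Q_t to Q*: change in CS = 18.0075 - 35.7075 = -17.7.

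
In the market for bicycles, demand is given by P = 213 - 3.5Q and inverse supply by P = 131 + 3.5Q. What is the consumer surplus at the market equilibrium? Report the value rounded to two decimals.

240.14

Setting demand equal to supply, 82 = 7Q, so Q* = 11.7143 and P* = 172.
CS is the area between the demand curve and P* from 0 to Q*: (1/2)(11.7143)(41) = 240.1429.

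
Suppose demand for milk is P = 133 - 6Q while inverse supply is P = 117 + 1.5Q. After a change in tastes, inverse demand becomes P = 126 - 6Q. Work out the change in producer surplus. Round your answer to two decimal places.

Initial equilibrium: Q_0 = 2.1333, P_0 = 120.2; CS_0 = (1/2)(2.1333)(12.8) = 13.6533, PS_0 = (1/2)(2.1333)(3.2) = 3.4133.
New equilibrium: 126 - 6Q = 117 + 1.5Q gives Q_1 = 1.2, P_1 = 118.8; CS_1 = 4.32, PS_1 = 1.08.
Change in producer surplus = 1.08 - 3.4133 = -2.3333.

-2.33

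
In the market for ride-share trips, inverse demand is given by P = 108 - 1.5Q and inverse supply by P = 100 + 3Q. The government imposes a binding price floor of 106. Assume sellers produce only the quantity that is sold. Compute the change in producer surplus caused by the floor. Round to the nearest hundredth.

Without the control, 108 - 1.5Q = 100 + 3Q so Q* = 1.7778 and P* = 105.3333.
At P = 106, buyers demand (108 - 106)/1.5 = 1.3333 while sellers would supply more, so the quantity traded is 1.3333 at price 106.
PS goes from (1/2)(1.7778)(5.3333) = 4.7407 to 5.3333 (computed as (106 - 100)(1.3333) - (1/2)(3)(1.3333)^2), a change of 0.5926.

0.59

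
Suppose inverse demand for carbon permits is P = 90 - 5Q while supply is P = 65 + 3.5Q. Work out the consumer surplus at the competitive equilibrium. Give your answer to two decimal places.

Set 90 - 5Q = 65 + 3.5Q, which gives 25 = 8.5Q, so Q* = 2.9412 and P* = 90 - 5(2.9412) = 75.2941.
The demand choke price is 90, so CS = (1/2)(Q*)(90 - P*) = (1/2)(2.9412)(14.7059) = 21.6263.

21.63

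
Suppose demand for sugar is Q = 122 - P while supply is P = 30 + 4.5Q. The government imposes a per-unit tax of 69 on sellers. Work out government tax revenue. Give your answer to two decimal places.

Rewriting demand in inverse form: P = 122 - Q.
Without the tax, 122 - Q = 30 + 4.5Q so Q* = 16.7273 and P* = 105.2727.
A tax on sellers shifts supply up by 69: 122 - Q = 30 + 4.5Q + 69, so Q_t = 4.1818. Buyers pay P_b = 117.8182; sellers receive P_s = P_b - 69 = 48.8182.
Revenue is the tax times quantity traded: 69 x 4.1818 = 288.5455.

288.55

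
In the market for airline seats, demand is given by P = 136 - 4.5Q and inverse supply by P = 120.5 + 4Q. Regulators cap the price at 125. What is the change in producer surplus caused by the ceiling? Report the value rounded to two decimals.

Without the control, 136 - 4.5Q = 120.5 + 4Q so Q* = 1.8235 and P* = 127.7941.
At the ceiling price 125, quantity supplied is (125 - 120.5)/4 = 1.125; supply is the short side, so Q = 1.125 trades at P = 125.
PS goes from (1/2)(1.8235)(7.2941) = 6.6505 to 2.5312 (computed as (125 - 120.5)(1.125) - (1/2)(4)(1.125)^2), a change of -4.1193.

-4.12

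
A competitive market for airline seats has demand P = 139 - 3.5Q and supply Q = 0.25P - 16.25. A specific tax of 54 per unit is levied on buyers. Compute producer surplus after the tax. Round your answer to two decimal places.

Rewriting supply in inverse form: P = 65 + 4Q.
Without the tax, 139 - 3.5Q = 65 + 4Q so Q* = 9.8667 and P* = 104.4667.
A tax on buyers shifts demand down by 54: (139 - 54) - 3.5Q = 65 + 4Q, so Q_t = 2.6667. Buyers pay P_b = 129.6667; sellers receive P_s = P_b - 54 = 75.6667.
Producer surplus is the triangle above supply below P_s: (1/2)(2.6667)(75.6667 - 65) = 14.2222.

14.22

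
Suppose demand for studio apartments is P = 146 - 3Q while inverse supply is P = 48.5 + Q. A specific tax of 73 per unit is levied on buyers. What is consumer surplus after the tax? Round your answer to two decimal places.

56.27

Without the tax, 146 - 3Q = 48.5 + Q so Q* = 24.375 and P* = 72.875.
With the tax, buyers' net willingness to pay falls by 73: (146 - 73) - 3Q = 48.5 + Q, so Q_t = 6.125. Buyers pay P_b = 127.625; sellers receive P_s = P_b - 73 = 54.625.
Consumer surplus is the triangle under demand above P_b: (1/2)(6.125)(146 - 127.625) = 56.2734.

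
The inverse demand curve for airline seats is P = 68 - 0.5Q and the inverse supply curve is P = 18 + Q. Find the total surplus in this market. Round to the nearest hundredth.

833.33

Setting demand equal to supply, 50 = 1.5Q, so Q* = 33.3333 and P* = 51.3333.
Total surplus is the full triangle between the curves from 0 to Q*: (1/2)(33.3333)(68 - 18) = 833.3333.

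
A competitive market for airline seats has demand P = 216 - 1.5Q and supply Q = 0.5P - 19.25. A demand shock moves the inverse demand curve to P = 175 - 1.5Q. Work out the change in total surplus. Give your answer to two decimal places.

Rewriting supply in inverse form: P = 38.5 + 2Q.
Initial equilibrium: Q_0 = 50.7143, P_0 = 139.9286; CS_0 = (1/2)(50.7143)(76.0714) = 1928.9541, PS_0 = (1/2)(50.7143)(101.4286) = 2571.9388.
New equilibrium: 175 - 1.5Q = 38.5 + 2Q gives Q_1 = 39, P_1 = 116.5; CS_1 = 1140.75, PS_1 = 1521.
Change in total surplus = (1140.75 + 1521) - (1928.9541 + 2571.9388) = -1839.1429.

-1839.14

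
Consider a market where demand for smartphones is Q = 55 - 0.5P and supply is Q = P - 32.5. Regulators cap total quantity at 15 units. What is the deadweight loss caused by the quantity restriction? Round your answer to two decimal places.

Rewriting demand in inverse form: P = 110 - 2Q.
Rewriting supply in inverse form: P = 32.5 + Q.
Without the quota, 110 - 2Q = 32.5 + Q gives Q* = 25.8333.
At Q = 15 the demand price is 110 - 2(15) = 80 and the supply price is 32.5 + (15) = 47.5.
Deadweight loss is the triangle between the curves from 15 to 25.8333: (1/2)(80 - 47.5)(25.8333 - 15) = 176.0417.

176.04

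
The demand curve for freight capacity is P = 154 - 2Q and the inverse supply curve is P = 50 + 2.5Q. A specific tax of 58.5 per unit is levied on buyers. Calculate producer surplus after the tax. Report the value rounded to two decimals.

Without the tax, 154 - 2Q = 50 + 2.5Q so Q* = 23.1111 and P* = 107.7778.
A tax on buyers shifts demand down by 58.5: (154 - 58.5) - 2Q = 50 + 2.5Q, so Q_t = 10.1111. Buyers pay P_b = 133.7778; sellers receive P_s = P_b - 58.5 = 75.2778.
Producer surplus is the triangle above supply below P_s: (1/2)(10.1111)(75.2778 - 50) = 127.7932.

127.79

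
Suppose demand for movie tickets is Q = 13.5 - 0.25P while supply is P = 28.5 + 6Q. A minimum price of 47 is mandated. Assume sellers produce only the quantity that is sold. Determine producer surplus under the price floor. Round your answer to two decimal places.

Rewriting demand in inverse form: P = 54 - 4Q.
Without the control, 54 - 4Q = 28.5 + 6Q so Q* = 2.55 and P* = 43.8.
At the floor price 47, quantity demanded is (54 - 47)/4 = 1.75; demand is the short side, so Q = 1.75 trades at P = 47.
The supply price at Q = 1.75 is 39. PS is the trapezoid between 47 and supply over [0, 1.75]: (1/2)[(47 - 28.5) + (47 - 39)](1.75) = 23.1875.

23.19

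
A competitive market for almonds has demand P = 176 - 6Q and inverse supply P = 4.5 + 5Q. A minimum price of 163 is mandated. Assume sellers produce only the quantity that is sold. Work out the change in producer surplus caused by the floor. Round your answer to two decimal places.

Without the control, 176 - 6Q = 4.5 + 5Q so Q* = 15.5909 and P* = 82.4545.
At the floor price 163, quantity demanded is (176 - 163)/6 = 2.1667; demand is the short side, so Q = 2.1667 trades at P = 163.
PS goes from (1/2)(15.5909)(77.9545) = 607.6911 to 331.6806 (computed as (163 - 4.5)(2.1667) - (1/2)(5)(2.1667)^2), a change of -276.0106.

-276.01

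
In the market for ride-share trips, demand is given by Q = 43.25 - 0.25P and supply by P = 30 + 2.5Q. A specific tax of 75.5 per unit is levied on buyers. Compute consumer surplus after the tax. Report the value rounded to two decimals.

215.68

Rewriting demand in inverse form: P = 173 - 4Q.
Pre-tax equilibrium: 173 - 4Q = 30 + 2.5Q gives Q* = 22, P* = 85.
A tax on buyers shifts demand down by 75.5: (173 - 75.5) - 4Q = 30 + 2.5Q, so Q_t = 10.3846. Buyers pay P_b = 131.4615; sellers receive P_s = P_b - 75.5 = 55.9615.
Consumer surplus is the triangle under demand above P_b: (1/2)(10.3846)(173 - 131.4615) = 215.6805.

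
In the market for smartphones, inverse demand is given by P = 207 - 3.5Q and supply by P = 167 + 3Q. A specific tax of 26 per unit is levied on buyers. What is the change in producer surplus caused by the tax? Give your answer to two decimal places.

Without the tax, 207 - 3.5Q = 167 + 3Q so Q* = 6.1538 and P* = 185.4615.
With the tax, buyers' net willingness to pay falls by 26: (207 - 26) - 3.5Q = 167 + 3Q, so Q_t = 2.1538. Buyers pay P_b = 199.4615; sellers receive P_s = P_b - 26 = 173.4615.
Producers lose the trapezoid between P_s and P* out to Q_t plus the triangle from Q_t to Q*: change in PS = 6.9586 - 56.8047 = -49.8462.

-49.85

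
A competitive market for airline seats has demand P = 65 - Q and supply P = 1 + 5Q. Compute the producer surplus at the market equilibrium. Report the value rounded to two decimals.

Setting demand equal to supply, 64 = 6Q, so Q* = 10.6667 and P* = 54.3333.
Producer surplus is the triangle above supply below P*: (1/2)(10.6667)(54.3333 - 1) = (1/2)(10.6667)(53.3333) = 284.4444.

284.44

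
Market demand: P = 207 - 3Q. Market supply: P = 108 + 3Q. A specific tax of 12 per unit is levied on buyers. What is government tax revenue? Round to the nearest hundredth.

174.00

Pre-tax equilibrium: 207 - 3Q = 108 + 3Q gives Q* = 16.5, P* = 157.5.
With the tax, buyers' net willingness to pay falls by 12: (207 - 12) - 3Q = 108 + 3Q, so Q_t = 14.5. Buyers pay P_b = 163.5; sellers receive P_s = P_b - 12 = 151.5.
Revenue is the tax times quantity traded: 12 x 14.5 = 174.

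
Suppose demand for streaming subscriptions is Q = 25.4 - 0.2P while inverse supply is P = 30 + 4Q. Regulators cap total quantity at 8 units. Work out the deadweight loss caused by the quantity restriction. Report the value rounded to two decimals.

Rewriting demand in inverse form: P = 127 - 5Q.
Without the quota, 127 - 5Q = 30 + 4Q gives Q* = 10.7778.
At Q = 8 the demand price is 127 - 5(8) = 87 and the supply price is 30 + 4(8) = 62.
DWL = (1/2)(gap between curves at 8) x (Q* - 8) = (1/2)(25)(2.7778) = 34.7222.

34.72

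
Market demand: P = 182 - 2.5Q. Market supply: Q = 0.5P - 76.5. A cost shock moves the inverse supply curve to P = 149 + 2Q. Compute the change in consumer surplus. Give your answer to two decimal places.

Rewriting supply in inverse form: P = 153 + 2Q.
Initial equilibrium: Q_0 = 6.4444, P_0 = 165.8889; CS_0 = (1/2)(6.4444)(16.1111) = 51.9136, PS_0 = (1/2)(6.4444)(12.8889) = 41.5309.
New equilibrium: 182 - 2.5Q = 149 + 2Q gives Q_1 = 7.3333, P_1 = 163.6667; CS_1 = 67.2222, PS_1 = 53.7778.
Change in consumer surplus = 67.2222 - 51.9136 = 15.3086.

15.31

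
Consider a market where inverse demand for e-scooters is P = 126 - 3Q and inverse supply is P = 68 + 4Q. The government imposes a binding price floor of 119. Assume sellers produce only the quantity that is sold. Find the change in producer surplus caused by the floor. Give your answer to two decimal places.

-29.20

Free-market equilibrium: 126 - 3Q = 68 + 4Q gives Q* = 8.2857, P* = 101.1429.
At P = 119, buyers demand (126 - 119)/3 = 2.3333 while sellers would supply more, so the quantity traded is 2.3333 at price 119.
PS goes from (1/2)(8.2857)(33.1429) = 137.3061 to 108.1111 (computed as (119 - 68)(2.3333) - (1/2)(4)(2.3333)^2), a change of -29.195.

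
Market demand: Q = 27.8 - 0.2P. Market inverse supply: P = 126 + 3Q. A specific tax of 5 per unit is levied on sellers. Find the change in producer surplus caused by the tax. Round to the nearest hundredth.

Rewriting demand in inverse form: P = 139 - 5Q.
Without the tax, 139 - 5Q = 126 + 3Q so Q* = 1.625 and P* = 130.875.
A tax on sellers shifts supply up by 5: 139 - 5Q = 126 + 3Q + 5, so Q_t = 1. Buyers pay P_b = 134; sellers receive P_s = P_b - 5 = 129.
Producers lose the trapezoid between P_s and P* out to Q_t plus the triangle from Q_t to Q*: change in PS = 1.5 - 3.9609 = -2.4609.

-2.46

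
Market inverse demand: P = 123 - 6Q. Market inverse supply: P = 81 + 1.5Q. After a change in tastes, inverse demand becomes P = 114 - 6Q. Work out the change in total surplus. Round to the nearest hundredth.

-45.00

Initial equilibrium: Q_0 = 5.6, P_0 = 89.4; CS_0 = (1/2)(5.6)(33.6) = 94.08, PS_0 = (1/2)(5.6)(8.4) = 23.52.
New equilibrium: 114 - 6Q = 81 + 1.5Q gives Q_1 = 4.4, P_1 = 87.6; CS_1 = 58.08, PS_1 = 14.52.
Change in total surplus = (58.08 + 14.52) - (94.08 + 23.52) = -45.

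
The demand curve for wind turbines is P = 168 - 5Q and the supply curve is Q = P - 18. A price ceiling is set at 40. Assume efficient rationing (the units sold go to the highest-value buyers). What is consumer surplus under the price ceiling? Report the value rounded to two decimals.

1606.00

Rewriting supply in inverse form: P = 18 + Q.
Free-market equilibrium: 168 - 5Q = 18 + Q gives Q* = 25, P* = 43.
At P = 40, sellers supply (40 - 18)/1 = 22 while buyers want more, so the quantity traded is 22 at price 40.
The demand price at Q = 22 is 58. CS is the trapezoid between demand and 40 over [0, 22]: (1/2)[(168 - 40) + (58 - 40)](22) = 1606.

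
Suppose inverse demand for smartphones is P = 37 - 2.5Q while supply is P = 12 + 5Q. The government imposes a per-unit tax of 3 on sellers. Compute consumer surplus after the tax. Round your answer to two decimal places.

10.76

Pre-tax equilibrium: 37 - 2.5Q = 12 + 5Q gives Q* = 3.3333, P* = 28.6667.
With the tax, sellers need 3 more per unit: 37 - 2.5Q = 12 + 5Q + 3, so Q_t = 2.9333. Buyers pay P_b = 29.6667; sellers receive P_s = P_b - 3 = 26.6667.
Consumer surplus is the triangle under demand above P_b: (1/2)(2.9333)(37 - 29.6667) = 10.7556.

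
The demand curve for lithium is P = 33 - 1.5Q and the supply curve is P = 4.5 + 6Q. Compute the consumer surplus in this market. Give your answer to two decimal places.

10.83

Setting demand equal to supply, 28.5 = 7.5Q, so Q* = 3.8 and P* = 27.3.
The demand choke price is 33, so CS = (1/2)(Q*)(33 - P*) = (1/2)(3.8)(5.7) = 10.83.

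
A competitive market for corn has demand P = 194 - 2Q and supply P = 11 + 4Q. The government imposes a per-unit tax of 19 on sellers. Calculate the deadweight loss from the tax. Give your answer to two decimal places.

30.08

Without the tax, 194 - 2Q = 11 + 4Q so Q* = 30.5 and P* = 133.
With the tax, sellers need 19 more per unit: 194 - 2Q = 11 + 4Q + 19, so Q_t = 27.3333. Buyers pay P_b = 139.3333; sellers receive P_s = P_b - 19 = 120.3333.
Deadweight loss is the triangle between the curves from Q_t to Q*: (1/2)(30.5 - 27.3333)(19) = 30.0833.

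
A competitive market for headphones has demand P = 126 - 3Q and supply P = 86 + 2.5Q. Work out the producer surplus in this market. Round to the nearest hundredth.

66.12

Equilibrium: 126 - 3Q = 86 + 2.5Q, so Q* = 7.2727 and P* = 104.1818.
PS is the area between P* and the supply curve from 0 to Q*: (1/2)(7.2727)(18.1818) = 66.1157.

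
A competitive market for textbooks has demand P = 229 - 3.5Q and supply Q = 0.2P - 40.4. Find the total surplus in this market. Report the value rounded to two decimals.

Rewriting supply in inverse form: P = 202 + 5Q.
Set 229 - 3.5Q = 202 + 5Q, which gives 27 = 8.5Q, so Q* = 3.1765 and P* = 229 - 3.5(3.1765) = 217.8824.
Total surplus is the full triangle between the curves from 0 to Q*: (1/2)(3.1765)(229 - 202) = 42.8824.

42.88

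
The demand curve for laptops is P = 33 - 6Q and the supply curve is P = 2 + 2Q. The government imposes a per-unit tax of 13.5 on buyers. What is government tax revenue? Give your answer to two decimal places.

29.53

Without the tax, 33 - 6Q = 2 + 2Q so Q* = 3.875 and P* = 9.75.
A tax on buyers shifts demand down by 13.5: (33 - 13.5) - 6Q = 2 + 2Q, so Q_t = 2.1875. Buyers pay P_b = 19.875; sellers receive P_s = P_b - 13.5 = 6.375.
Tax revenue = t x Q_t = 13.5 x 2.1875 = 29.5312.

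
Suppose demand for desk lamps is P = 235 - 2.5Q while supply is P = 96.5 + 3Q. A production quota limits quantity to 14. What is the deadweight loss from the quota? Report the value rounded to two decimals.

343.84

Without the quota, 235 - 2.5Q = 96.5 + 3Q gives Q* = 25.1818.
At Q = 14 the demand price is 235 - 2.5(14) = 200 and the supply price is 96.5 + 3(14) = 138.5.
DWL = (1/2)(gap between curves at 14) x (Q* - 14) = (1/2)(61.5)(11.1818) = 343.8409.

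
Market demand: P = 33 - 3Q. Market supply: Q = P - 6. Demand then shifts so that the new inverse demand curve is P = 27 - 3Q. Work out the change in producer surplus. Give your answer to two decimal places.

Rewriting supply in inverse form: P = 6 + Q.
Initial equilibrium: Q_0 = 6.75, P_0 = 12.75; CS_0 = (1/2)(6.75)(20.25) = 68.3438, PS_0 = (1/2)(6.75)(6.75) = 22.7812.
New equilibrium: 27 - 3Q = 6 + Q gives Q_1 = 5.25, P_1 = 11.25; CS_1 = 41.3438, PS_1 = 13.7812.
Change in producer surplus = 13.7812 - 22.7812 = -9.

-9.00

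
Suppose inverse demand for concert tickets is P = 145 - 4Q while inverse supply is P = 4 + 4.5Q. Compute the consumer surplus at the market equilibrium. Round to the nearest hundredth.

550.34

Setting demand equal to supply, 141 = 8.5Q, so Q* = 16.5882 and P* = 78.6471.
Consumer surplus is the triangle under demand above P*: (1/2)(16.5882)(145 - 78.6471) = (1/2)(16.5882)(66.3529) = 550.3391.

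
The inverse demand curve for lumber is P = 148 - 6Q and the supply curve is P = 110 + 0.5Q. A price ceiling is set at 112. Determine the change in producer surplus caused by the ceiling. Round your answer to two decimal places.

-4.54

Free-market equilibrium: 148 - 6Q = 110 + 0.5Q gives Q* = 5.8462, P* = 112.9231.
At P = 112, sellers supply (112 - 110)/0.5 = 4 while buyers want more, so the quantity traded is 4 at price 112.
PS goes from (1/2)(5.8462)(2.9231) = 8.5444 to 4 (computed as (112 - 110)(4) - (1/2)(0.5)(4)^2), a change of -4.5444.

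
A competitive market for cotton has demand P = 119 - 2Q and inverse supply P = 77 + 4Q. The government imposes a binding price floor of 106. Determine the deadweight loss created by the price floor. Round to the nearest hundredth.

Without the control, 119 - 2Q = 77 + 4Q so Q* = 7 and P* = 105.
At the floor price 106, quantity demanded is (119 - 106)/2 = 6.5; demand is the short side, so Q = 6.5 trades at P = 106.
The lost-trades triangle has base Q* - 6.5 = 0.5 and height equal to the gap between the curves at Q = 6.5, which is 106 - 103 = 3. DWL = (1/2)(0.5)(3) = 0.75.

0.75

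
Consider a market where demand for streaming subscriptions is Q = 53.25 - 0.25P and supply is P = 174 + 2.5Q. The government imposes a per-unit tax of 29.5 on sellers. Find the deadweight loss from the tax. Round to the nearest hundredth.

66.94

Rewriting demand in inverse form: P = 213 - 4Q.
Pre-tax equilibrium: 213 - 4Q = 174 + 2.5Q gives Q* = 6, P* = 189.
With the tax, sellers need 29.5 more per unit: 213 - 4Q = 174 + 2.5Q + 29.5, so Q_t = 1.4615. Buyers pay P_b = 207.1538; sellers receive P_s = P_b - 29.5 = 177.6538.
The welfare triangle lost has base Q* - Q_t = 4.5385 and height t = 29.5, so DWL = (1/2)(4.5385)(29.5) = 66.9423.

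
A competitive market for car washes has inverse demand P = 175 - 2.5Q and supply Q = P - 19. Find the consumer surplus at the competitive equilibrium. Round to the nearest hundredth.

Rewriting supply in inverse form: P = 19 + Q.
Set 175 - 2.5Q = 19 + Q, which gives 156 = 3.5Q, so Q* = 44.5714 and P* = 175 - 2.5(44.5714) = 63.5714.
Consumer surplus is the triangle under demand above P*: (1/2)(44.5714)(175 - 63.5714) = (1/2)(44.5714)(111.4286) = 2483.2653.

2483.27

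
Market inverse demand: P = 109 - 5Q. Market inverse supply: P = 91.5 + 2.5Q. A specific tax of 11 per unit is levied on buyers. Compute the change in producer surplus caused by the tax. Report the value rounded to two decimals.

-5.87

Pre-tax equilibrium: 109 - 5Q = 91.5 + 2.5Q gives Q* = 2.3333, P* = 97.3333.
With the tax, buyers' net willingness to pay falls by 11: (109 - 11) - 5Q = 91.5 + 2.5Q, so Q_t = 0.8667. Buyers pay P_b = 104.6667; sellers receive P_s = P_b - 11 = 93.6667.
Producers lose the trapezoid between P_s and P* out to Q_t plus the triangle from Q_t to Q*: change in PS = 0.9389 - 6.8056 = -5.8667.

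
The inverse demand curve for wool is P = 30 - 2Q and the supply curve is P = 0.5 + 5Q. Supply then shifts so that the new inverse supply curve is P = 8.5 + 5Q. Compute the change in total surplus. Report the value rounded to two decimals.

Initial equilibrium: Q_0 = 4.2143, P_0 = 21.5714; CS_0 = (1/2)(4.2143)(8.4286) = 17.7602, PS_0 = (1/2)(4.2143)(21.0714) = 44.4005.
New equilibrium: 30 - 2Q = 8.5 + 5Q gives Q_1 = 3.0714, P_1 = 23.8571; CS_1 = 9.4337, PS_1 = 23.5842.
Change in total surplus = (9.4337 + 23.5842) - (17.7602 + 44.4005) = -29.1429.

-29.14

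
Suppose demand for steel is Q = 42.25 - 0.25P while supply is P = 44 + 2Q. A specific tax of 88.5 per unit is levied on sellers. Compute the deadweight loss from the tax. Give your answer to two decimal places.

Rewriting demand in inverse form: P = 169 - 4Q.
Without the tax, 169 - 4Q = 44 + 2Q so Q* = 20.8333 and P* = 85.6667.
A tax on sellers shifts supply up by 88.5: 169 - 4Q = 44 + 2Q + 88.5, so Q_t = 6.0833. Buyers pay P_b = 144.6667; sellers receive P_s = P_b - 88.5 = 56.1667.
The welfare triangle lost has base Q* - Q_t = 14.75 and height t = 88.5, so DWL = (1/2)(14.75)(88.5) = 652.6875.

652.69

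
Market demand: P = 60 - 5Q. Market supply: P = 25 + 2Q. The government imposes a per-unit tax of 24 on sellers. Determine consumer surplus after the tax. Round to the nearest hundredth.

Pre-tax equilibrium: 60 - 5Q = 25 + 2Q gives Q* = 5, P* = 35.
A tax on sellers shifts supply up by 24: 60 - 5Q = 25 + 2Q + 24, so Q_t = 1.5714. Buyers pay P_b = 52.1429; sellers receive P_s = P_b - 24 = 28.1429.
Consumer surplus is the triangle under demand above P_b: (1/2)(1.5714)(60 - 52.1429) = 6.1735.

6.17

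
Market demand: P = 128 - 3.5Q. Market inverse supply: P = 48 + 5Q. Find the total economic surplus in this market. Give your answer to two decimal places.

376.47

Set 128 - 3.5Q = 48 + 5Q, which gives 80 = 8.5Q, so Q* = 9.4118 and P* = 128 - 3.5(9.4118) = 95.0588.
Total surplus is the full triangle between the curves from 0 to Q*: (1/2)(9.4118)(128 - 48) = 376.4706.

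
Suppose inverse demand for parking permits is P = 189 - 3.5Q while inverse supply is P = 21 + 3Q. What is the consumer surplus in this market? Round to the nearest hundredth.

Setting demand equal to supply, 168 = 6.5Q, so Q* = 25.8462 and P* = 98.5385.
The demand choke price is 189, so CS = (1/2)(Q*)(189 - P*) = (1/2)(25.8462)(90.4615) = 1169.0414.

1169.04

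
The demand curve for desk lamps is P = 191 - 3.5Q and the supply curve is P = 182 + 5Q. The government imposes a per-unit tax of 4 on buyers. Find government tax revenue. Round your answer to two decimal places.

Without the tax, 191 - 3.5Q = 182 + 5Q so Q* = 1.0588 and P* = 187.2941.
A tax on buyers shifts demand down by 4: (191 - 4) - 3.5Q = 182 + 5Q, so Q_t = 0.5882. Buyers pay P_b = 188.9412; sellers receive P_s = P_b - 4 = 184.9412.
Revenue is the tax times quantity traded: 4 x 0.5882 = 2.3529.

2.35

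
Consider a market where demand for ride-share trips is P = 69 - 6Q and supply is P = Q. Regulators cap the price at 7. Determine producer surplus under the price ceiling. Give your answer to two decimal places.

Without the control, 69 - 6Q = Q so Q* = 9.8571 and P* = 9.8571.
At P = 7, sellers supply (7 - 0)/1 = 7 while buyers want more, so the quantity traded is 7 at price 7.
PS is the triangle above supply below 7: (1/2)(7)(7 - 0) = 24.5.

24.50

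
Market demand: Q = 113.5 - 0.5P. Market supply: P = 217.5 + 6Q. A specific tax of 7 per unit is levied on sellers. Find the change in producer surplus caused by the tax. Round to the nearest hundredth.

-3.94

Rewriting demand in inverse form: P = 227 - 2Q.
Pre-tax equilibrium: 227 - 2Q = 217.5 + 6Q gives Q* = 1.1875, P* = 224.625.
A tax on sellers shifts supply up by 7: 227 - 2Q = 217.5 + 6Q + 7, so Q_t = 0.3125. Buyers pay P_b = 226.375; sellers receive P_s = P_b - 7 = 219.375.
PS falls from (1/2)(1.1875)(7.125) = 4.2305 to (1/2)(0.3125)(1.875) = 0.293, a change of -3.9375.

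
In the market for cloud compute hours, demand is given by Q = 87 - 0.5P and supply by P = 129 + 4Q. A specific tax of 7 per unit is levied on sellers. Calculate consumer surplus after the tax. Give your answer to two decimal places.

40.11

Rewriting demand in inverse form: P = 174 - 2Q.
Pre-tax equilibrium: 174 - 2Q = 129 + 4Q gives Q* = 7.5, P* = 159.
A tax on sellers shifts supply up by 7: 174 - 2Q = 129 + 4Q + 7, so Q_t = 6.3333. Buyers pay P_b = 161.3333; sellers receive P_s = P_b - 7 = 154.3333.
Consumer surplus is the triangle under demand above P_b: (1/2)(6.3333)(174 - 161.3333) = 40.1111.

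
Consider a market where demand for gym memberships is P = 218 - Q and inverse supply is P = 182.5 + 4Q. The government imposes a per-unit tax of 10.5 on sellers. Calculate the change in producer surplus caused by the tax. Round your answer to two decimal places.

Without the tax, 218 - Q = 182.5 + 4Q so Q* = 7.1 and P* = 210.9.
A tax on sellers shifts supply up by 10.5: 218 - Q = 182.5 + 4Q + 10.5, so Q_t = 5. Buyers pay P_b = 213; sellers receive P_s = P_b - 10.5 = 202.5.
Producers lose the trapezoid between P_s and P* out to Q_t plus the triangle from Q_t to Q*: change in PS = 50 - 100.82 = -50.82.

-50.82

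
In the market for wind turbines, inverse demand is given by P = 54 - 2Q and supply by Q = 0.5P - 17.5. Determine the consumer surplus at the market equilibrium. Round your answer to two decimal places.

Rewriting supply in inverse form: P = 35 + 2Q.
Equilibrium: 54 - 2Q = 35 + 2Q, so Q* = 4.75 and P* = 44.5.
CS is the area between the demand curve and P* from 0 to Q*: (1/2)(4.75)(9.5) = 22.5625.

22.56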